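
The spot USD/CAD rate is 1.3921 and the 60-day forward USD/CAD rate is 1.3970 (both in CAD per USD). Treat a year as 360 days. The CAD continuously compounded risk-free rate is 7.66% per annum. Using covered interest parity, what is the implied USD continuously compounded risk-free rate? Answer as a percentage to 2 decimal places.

5.55%

F = S·e^((r_CAD − r_USD)T) ⇒ r_USD = r_CAD − ln(F/S)/T
ln(1.3970/1.3921) = 0.003514; /(60/360) = 0.021084
r_USD = 0.0766 − 0.021084 = 0.055516
r_USD = 5.55%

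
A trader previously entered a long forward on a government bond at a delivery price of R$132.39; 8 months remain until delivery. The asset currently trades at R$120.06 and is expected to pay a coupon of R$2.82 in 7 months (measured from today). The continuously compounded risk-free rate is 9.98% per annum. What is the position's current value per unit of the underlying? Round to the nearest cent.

-R$6.47

PV(remaining coupons) I = 2.82·e^(−0.0998·7/12) = 2.6605
Current forward F = (S − I)·e^(rT) = (120.06 − 2.6605)·e^(0.0998·8/12) = 117.3995 × 1.068797 = 125.4762
Value (long) = (F − K)·e^(−rT) = (125.4762 − 132.39) × 0.935632 = -6.4688
Value = -R$6.47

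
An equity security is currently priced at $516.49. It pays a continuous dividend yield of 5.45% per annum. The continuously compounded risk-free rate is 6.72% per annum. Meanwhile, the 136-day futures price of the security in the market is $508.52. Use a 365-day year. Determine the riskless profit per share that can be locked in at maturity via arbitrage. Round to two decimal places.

$10.42 per share

Fair futures: F* = S·e^(carry·T), with carry = (r − q) = 0.0672 − 0.0545 = 0.0127
F* = 516.49 · e^(0.0127 × 136/365) = 516.49 · e^0.004732 = 516.49 × 1.004743 = $518.9397
Market $508.52 < fair $518.9397: forward underpriced → reverse cash-and-carry (short spot, go long the forward).
At maturity, profit = |F_mkt − F*| = |508.52 − 518.9397| = $10.42 per share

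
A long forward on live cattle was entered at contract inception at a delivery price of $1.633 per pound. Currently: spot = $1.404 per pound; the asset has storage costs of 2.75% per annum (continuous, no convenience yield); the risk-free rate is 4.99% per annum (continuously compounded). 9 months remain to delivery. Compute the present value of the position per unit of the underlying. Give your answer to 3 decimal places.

-$0.140 per pound

Current fair forward for the remaining 9 months: F = S·e^((r + u)·T), (r + u) = 0.0499 + 0.0275 = 0.0774
F = 1.404 · e^(0.0774 × 9/12) = 1.404 × 1.059768 = 1.4879
Value of long forward = (F − K)·e^(−rT) = (1.4879 − 1.633) · e^(−0.0499·9/12)
= -0.1451 × 0.963267 = -0.140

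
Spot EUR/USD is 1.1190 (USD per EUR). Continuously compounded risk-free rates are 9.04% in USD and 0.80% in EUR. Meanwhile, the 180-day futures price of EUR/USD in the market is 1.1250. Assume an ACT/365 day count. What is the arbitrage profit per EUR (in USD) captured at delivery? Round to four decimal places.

0.0404 per EUR (in USD)

Fair futures: F* = S·e^(carry·T), with carry = (r_USD − r_EUR) = 0.0904 − 0.0080 = 0.0824
F* = 1.1190 · e^(0.0824 × 180/365) = 1.1190 · e^0.040636 = 1.1190 × 1.041473 = 1.1654
Market 1.1250 < fair 1.1654: forward underpriced → reverse cash-and-carry (short spot, go long the forward).
At maturity, profit = |F_mkt − F*| = |1.1250 − 1.1654| = 0.0404 per EUR (in USD)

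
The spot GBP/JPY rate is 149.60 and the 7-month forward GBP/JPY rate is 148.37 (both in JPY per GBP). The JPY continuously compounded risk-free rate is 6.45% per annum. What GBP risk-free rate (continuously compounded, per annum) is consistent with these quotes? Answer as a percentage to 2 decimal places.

7.87%

F = S·e^((r_JPY − r_GBP)T) ⇒ r_GBP = r_JPY − ln(F/S)/T
ln(148.37/149.60) = -0.008256; /(7/12) = -0.014153
r_GBP = 0.0645 + 0.014153 = 0.078653
r_GBP = 7.87%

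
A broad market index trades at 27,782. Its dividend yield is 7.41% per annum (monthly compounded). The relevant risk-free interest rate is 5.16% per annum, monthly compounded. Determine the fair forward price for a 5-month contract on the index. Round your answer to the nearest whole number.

27,524

F = S · (1+r/12)^(12T) / (1+q/12)^(12T)
= 27782 × 1.021686 / 1.031259 = 27782 × 0.990717
F = 27,524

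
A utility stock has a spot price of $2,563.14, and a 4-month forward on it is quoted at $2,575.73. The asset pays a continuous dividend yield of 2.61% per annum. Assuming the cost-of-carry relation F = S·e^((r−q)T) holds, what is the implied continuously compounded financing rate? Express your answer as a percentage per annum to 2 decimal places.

From F = S·e^((r−q)T): (r − q) = ln(F/S)/T
ln(2575.73/2563.14) = ln(1.004912) = 0.004900
(r − q) = 0.004900 / (4/12) = 0.014700
r = ln(F/S)/T + q = 0.014700 + 0.0261 = 0.040800
r = 4.08%

4.08%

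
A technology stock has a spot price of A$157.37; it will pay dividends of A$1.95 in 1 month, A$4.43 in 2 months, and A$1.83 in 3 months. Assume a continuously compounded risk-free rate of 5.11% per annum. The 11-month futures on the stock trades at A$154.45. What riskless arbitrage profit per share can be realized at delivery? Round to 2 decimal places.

PV(dividends) I = 1.95·e^(−0.0511·1/12) + 4.43·e^(−0.0511·2/12) + 1.83·e^(−0.0511·3/12) = 8.1409
Fair futures F* = (S − I)·e^(rT) = (157.37 − 8.1409)·e^0.046842 = 149.2291 × 1.047956 = 156.3855
Market A$154.45 < fair 156.3855: forward underpriced → reverse cash-and-carry (short the stock, invest proceeds at r, pay the dividends, go long the forward).
Profit at T = |F_mkt − F*| = |154.45 − 156.3855| = A$1.94 per share

A$1.94 per share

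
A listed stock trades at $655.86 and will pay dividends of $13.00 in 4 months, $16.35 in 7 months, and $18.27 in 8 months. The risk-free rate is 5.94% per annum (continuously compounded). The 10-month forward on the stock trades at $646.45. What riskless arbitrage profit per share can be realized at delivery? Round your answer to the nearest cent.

$5.75 per share

PV(dividends) I = 13.00·e^(−0.0594·4/12) + 16.35·e^(−0.0594·7/12) + 18.27·e^(−0.0594·8/12) = 46.0990
Fair forward F* = (S − I)·e^(rT) = (655.86 − 46.0990)·e^0.049500 = 609.7610 × 1.050746 = 640.7039
Market $646.45 > fair 640.7039: forward overpriced → cash-and-carry (borrow at r, buy the stock and collect the dividends, short the forward).
Profit at T = |F_mkt − F*| = |646.45 − 640.7039| = $5.75 per share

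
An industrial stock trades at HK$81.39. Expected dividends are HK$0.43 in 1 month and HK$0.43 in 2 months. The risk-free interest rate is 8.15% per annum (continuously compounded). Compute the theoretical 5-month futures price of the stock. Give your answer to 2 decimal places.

HK$83.32

PV(dividends) I = 0.43·e^(−0.0815·1/12) + 0.43·e^(−0.0815·2/12)
I = 0.4271 + 0.4242 = 0.8513
F = (S − I)·e^(rT) = (81.39 − 0.8513) · e^(0.0815·5/12)
= 80.5387 · e^0.033958 = 80.5387 × 1.034541 = HK$83.32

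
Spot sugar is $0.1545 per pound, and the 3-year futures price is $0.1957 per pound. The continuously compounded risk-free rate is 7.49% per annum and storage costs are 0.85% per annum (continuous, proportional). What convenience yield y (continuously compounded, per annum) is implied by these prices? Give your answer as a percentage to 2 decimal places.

F = S·e^((r+u−y)T) ⇒ (r+u−y) = ln(F/S)/T
ln(0.1957/0.1545) = 0.236389; /T ⇒ 0.078796
y = r + u − ln(F/S)/T = 0.0749 + 0.0085 − 0.078796 = 0.004604
y = 0.46%

0.46%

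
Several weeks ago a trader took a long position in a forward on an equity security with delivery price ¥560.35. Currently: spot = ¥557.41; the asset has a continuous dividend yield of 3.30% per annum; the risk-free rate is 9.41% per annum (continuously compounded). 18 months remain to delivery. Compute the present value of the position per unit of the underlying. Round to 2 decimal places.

Current fair forward for the remaining 18 months: F = S·e^((r − q)·T), (r − q) = 0.0941 − 0.0330 = 0.0611
F = 557.41 · e^(0.0611 × 18/12) = 557.41 × 1.095981 = 610.9108
Value of long forward = (F − K)·e^(−rT) = (610.9108 − 560.35) · e^(−0.0941·18/12)
= 50.5608 × 0.868359 = 43.90

¥43.90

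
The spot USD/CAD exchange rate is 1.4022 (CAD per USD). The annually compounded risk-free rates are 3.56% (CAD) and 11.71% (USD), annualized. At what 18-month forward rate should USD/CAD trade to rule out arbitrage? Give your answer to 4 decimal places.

By covered interest parity, F = S · (1+r_CAD)^T / (1+r_USD)^T
= 1.4022 × 1.053872 / 1.180696 = 1.4022 × 0.892585
F = 1.2516 CAD per USD

1.2516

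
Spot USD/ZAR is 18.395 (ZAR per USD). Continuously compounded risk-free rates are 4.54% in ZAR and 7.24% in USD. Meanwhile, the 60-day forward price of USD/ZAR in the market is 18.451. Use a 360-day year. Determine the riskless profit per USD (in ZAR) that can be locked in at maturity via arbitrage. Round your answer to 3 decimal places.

Fair forward: F* = S·e^(carry·T), with carry = (r_ZAR − r_USD) = 0.0454 − 0.0724 = -0.0270
F* = 18.395 · e^(-0.0270 × 60/360) = 18.395 · e^-0.004500 = 18.395 × 0.995510 = 18.3124
Market 18.451 > fair 18.3124: forward overpriced → cash-and-carry (buy spot, short the forward).
At maturity, profit = |F_mkt − F*| = |18.451 − 18.3124| = 0.139 per USD (in ZAR)

0.139 per USD (in ZAR)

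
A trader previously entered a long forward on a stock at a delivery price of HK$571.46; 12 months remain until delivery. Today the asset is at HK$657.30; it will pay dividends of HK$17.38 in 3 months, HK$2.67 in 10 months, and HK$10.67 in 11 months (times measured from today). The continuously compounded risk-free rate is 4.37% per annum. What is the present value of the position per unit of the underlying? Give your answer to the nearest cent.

PV(remaining dividends) I = 17.38·e^(−0.0437·3/12) + 2.67·e^(−0.0437·10/12) + 10.67·e^(−0.0437·11/12) = 30.0167
Current forward F = (S − I)·e^(rT) = (657.30 − 30.0167)·e^(0.0437·12/12) = 627.2833 × 1.044669 = 655.3034
Value (long) = (F − K)·e^(−rT) = (655.3034 − 571.46) × 0.957241 = 80.2583
Value = HK$80.26

HK$80.26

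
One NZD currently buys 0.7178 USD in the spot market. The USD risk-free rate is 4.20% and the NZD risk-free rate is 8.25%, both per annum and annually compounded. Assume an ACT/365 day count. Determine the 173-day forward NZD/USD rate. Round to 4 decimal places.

0.7049

By covered interest parity, F = S · (1+r_USD)^T / (1+r_NZD)^T
= 0.7178 × 1.019692 / 1.038288 = 0.7178 × 0.982090
F = 0.7049 USD per NZD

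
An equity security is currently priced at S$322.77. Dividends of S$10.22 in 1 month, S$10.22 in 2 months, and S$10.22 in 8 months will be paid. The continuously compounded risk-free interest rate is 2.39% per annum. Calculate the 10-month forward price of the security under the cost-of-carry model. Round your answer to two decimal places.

PV(dividends) I = 10.22·e^(−0.0239·1/12) + 10.22·e^(−0.0239·2/12) + 10.22·e^(−0.0239·8/12)
I = 10.1997 + 10.1794 + 10.0585 = 30.4376
F = (S − I)·e^(rT) = (322.77 − 30.4376) · e^(0.0239·10/12)
= 292.3324 · e^0.019917 = 292.3324 × 1.020117 = S$298.21

S$298.21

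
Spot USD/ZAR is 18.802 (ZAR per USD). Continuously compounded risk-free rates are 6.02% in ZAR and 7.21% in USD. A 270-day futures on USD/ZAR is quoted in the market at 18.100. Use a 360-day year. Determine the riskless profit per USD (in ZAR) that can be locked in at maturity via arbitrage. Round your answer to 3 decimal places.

0.535 per USD (in ZAR)

Fair futures: F* = S·e^(carry·T), with carry = (r_ZAR − r_USD) = 0.0602 − 0.0721 = -0.0119
F* = 18.802 · e^(-0.0119 × 270/360) = 18.802 · e^-0.008925 = 18.802 × 0.991115 = 18.6349
Market 18.100 < fair 18.6349: forward underpriced → reverse cash-and-carry (short spot, go long the forward).
At maturity, profit = |F_mkt − F*| = |18.100 − 18.6349| = 0.535 per USD (in ZAR)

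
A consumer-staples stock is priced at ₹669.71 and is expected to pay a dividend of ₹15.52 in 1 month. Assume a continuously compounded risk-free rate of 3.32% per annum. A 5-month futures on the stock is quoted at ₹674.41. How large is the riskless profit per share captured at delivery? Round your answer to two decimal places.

₹11.06 per share

PV(dividends) I = 15.52·e^(−0.0332·1/12) = 15.4771
Fair futures F* = (S − I)·e^(rT) = (669.71 − 15.4771)·e^0.013833 = 654.2329 × 1.013929 = 663.3457
Market ₹674.41 > fair 663.3457: forward overpriced → cash-and-carry (borrow at r, buy the stock and collect the dividends, short the forward).
Profit at T = |F_mkt − F*| = |674.41 − 663.3457| = ₹11.06 per share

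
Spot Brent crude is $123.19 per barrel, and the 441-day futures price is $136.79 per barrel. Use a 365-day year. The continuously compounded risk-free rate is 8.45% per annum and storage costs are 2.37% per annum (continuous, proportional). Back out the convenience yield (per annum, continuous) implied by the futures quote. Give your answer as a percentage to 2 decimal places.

2.15%

F = S·e^((r+u−y)T) ⇒ (r+u−y) = ln(F/S)/T
ln(136.79/123.19) = 0.104719; /T ⇒ 0.086672
y = r + u − ln(F/S)/T = 0.0845 + 0.0237 − 0.086672 = 0.021528
y = 2.15%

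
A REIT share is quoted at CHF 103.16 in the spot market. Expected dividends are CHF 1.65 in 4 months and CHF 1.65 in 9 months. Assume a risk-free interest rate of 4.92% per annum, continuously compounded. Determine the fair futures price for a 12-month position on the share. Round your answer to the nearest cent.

CHF 104.99

PV(dividends) I = 1.65·e^(−0.0492·4/12) + 1.65·e^(−0.0492·9/12)
I = 1.6232 + 1.5902 = 3.2134
F = (S − I)·e^(rT) = (103.16 − 3.2134) · e^(0.0492·12/12)
= 99.9466 · e^0.049200 = 99.9466 × 1.050430 = CHF 104.99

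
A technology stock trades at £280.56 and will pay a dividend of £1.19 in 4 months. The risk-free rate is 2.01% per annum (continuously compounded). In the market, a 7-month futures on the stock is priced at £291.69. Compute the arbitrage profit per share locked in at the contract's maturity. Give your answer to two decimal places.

£9.02 per share

PV(dividends) I = 1.19·e^(−0.0201·4/12) = 1.1821
Fair futures F* = (S − I)·e^(rT) = (280.56 − 1.1821)·e^0.011725 = 279.3779 × 1.011794 = 282.6729
Market £291.69 > fair 282.6729: forward overpriced → cash-and-carry (borrow at r, buy the stock and collect the dividends, short the forward).
Profit at T = |F_mkt − F*| = |291.69 − 282.6729| = £9.02 per share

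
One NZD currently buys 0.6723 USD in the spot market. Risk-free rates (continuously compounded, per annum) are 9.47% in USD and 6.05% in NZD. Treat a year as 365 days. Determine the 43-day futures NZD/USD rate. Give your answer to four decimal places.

0.6750

F = S·e^((r_USD − r_NZD)T) = 0.6723 · e^((0.0947 − 0.0605) × 43/365)
= 0.6723 · e^0.004029 = 0.6723 × 1.004037
F = 0.6750 USD per NZD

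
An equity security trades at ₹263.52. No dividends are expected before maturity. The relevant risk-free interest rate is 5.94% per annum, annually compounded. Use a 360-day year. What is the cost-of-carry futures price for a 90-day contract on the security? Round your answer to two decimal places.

F = S · (1+r)^T
= 263.52 × 1.014530
F = ₹267.35

₹267.35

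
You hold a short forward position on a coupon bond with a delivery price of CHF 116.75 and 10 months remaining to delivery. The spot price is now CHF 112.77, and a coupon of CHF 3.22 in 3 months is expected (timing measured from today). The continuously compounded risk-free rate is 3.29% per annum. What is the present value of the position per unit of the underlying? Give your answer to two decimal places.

CHF 4.02

PV(remaining coupons) I = 3.22·e^(−0.0329·3/12) = 3.1936
Current forward F = (S − I)·e^(rT) = (112.77 − 3.1936)·e^(0.0329·10/12) = 109.5764 × 1.027796 = 112.6222
Value (long) = (F − K)·e^(−rT) = (112.6222 − 116.75) × 0.972956 = -4.0162
Short position value = −(long value) = CHF 4.02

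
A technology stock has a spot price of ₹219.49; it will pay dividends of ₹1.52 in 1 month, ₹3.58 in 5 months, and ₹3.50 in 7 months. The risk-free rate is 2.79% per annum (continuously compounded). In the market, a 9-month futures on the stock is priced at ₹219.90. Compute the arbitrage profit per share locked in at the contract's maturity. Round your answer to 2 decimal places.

PV(dividends) I = 1.52·e^(−0.0279·1/12) + 3.58·e^(−0.0279·5/12) + 3.50·e^(−0.0279·7/12) = 8.4986
Fair futures F* = (S − I)·e^(rT) = (219.49 − 8.4986)·e^0.020925 = 210.9914 × 1.021145 = 215.4528
Market ₹219.90 > fair 215.4528: forward overpriced → cash-and-carry (borrow at r, buy the stock and collect the dividends, short the forward).
Profit at T = |F_mkt − F*| = |219.90 − 215.4528| = ₹4.45 per share

₹4.45 per share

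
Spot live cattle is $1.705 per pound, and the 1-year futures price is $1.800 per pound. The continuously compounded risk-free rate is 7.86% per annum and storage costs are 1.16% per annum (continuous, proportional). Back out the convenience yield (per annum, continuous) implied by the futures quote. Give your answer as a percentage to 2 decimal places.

3.60%

F = S·e^((r+u−y)T) ⇒ (r+u−y) = ln(F/S)/T
ln(1.800/1.705) = 0.054222; /T ⇒ 0.054222
y = r + u − ln(F/S)/T = 0.0786 + 0.0116 − 0.054222 = 0.035978
y = 3.60%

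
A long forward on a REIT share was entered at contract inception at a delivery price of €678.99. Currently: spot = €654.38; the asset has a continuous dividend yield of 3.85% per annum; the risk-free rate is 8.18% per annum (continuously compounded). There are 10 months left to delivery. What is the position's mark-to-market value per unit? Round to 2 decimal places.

-€0.53

Current fair forward for the remaining 10 months: F = S·e^((r − q)·T), (r − q) = 0.0818 − 0.0385 = 0.0433
F = 654.38 · e^(0.0433 × 10/12) = 654.38 × 1.036742 = 678.4232
Value of long forward = (F − K)·e^(−rT) = (678.4232 − 678.99) · e^(−0.0818·10/12)
= -0.5668 × 0.934105 = -0.53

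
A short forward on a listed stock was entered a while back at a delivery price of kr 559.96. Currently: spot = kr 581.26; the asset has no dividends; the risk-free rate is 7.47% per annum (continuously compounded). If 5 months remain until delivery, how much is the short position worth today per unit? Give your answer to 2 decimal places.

-kr 38.46

Current fair forward for the remaining 5 months: F = S·e^(r·T), r = 0.0747
F = 581.26 · e^(0.0747 × 5/12) = 581.26 × 1.031614 = 599.6360
Value of long forward = (F − K)·e^(−rT) = (599.6360 − 559.96) · e^(−0.0747·5/12)
= 39.6760 × 0.969354 = 38.46
Short position value = −(long value) = -kr 38.46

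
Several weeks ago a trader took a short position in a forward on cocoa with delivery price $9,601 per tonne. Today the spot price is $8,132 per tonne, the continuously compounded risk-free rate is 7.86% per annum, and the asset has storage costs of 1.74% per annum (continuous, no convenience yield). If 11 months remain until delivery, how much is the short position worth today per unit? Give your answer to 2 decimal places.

$670.84 per tonne

Current fair forward for the remaining 11 months: F = S·e^((r + u)·T), (r + u) = 0.0786 + 0.0174 = 0.0960
F = 8132 · e^(0.0960 × 11/12) = 8132 × 1.09198812 = 8880.0474
Value of long forward = (F − K)·e^(−rT) = (8880.0474 − 9601) · e^(−0.0786·11/12)
= -720.9526 × 0.93048437 = -670.84
Short position value = −(long value) = $670.84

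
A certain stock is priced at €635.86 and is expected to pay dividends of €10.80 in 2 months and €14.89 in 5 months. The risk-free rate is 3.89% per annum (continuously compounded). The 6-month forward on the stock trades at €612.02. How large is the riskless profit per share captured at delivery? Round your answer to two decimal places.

PV(dividends) I = 10.80·e^(−0.0389·2/12) + 14.89·e^(−0.0389·5/12) = 25.3808
Fair forward F* = (S − I)·e^(rT) = (635.86 − 25.3808)·e^0.019450 = 610.4792 × 1.019640 = 622.4690
Market €612.02 < fair 622.4690: forward underpriced → reverse cash-and-carry (short the stock, invest proceeds at r, pay the dividends, go long the forward).
Profit at T = |F_mkt − F*| = |612.02 − 622.4690| = €10.45 per share

€10.45 per share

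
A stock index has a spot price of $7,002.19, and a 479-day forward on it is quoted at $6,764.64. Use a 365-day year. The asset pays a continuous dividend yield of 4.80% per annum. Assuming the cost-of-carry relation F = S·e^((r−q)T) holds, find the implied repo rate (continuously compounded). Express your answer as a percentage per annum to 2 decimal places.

From F = S·e^((r−q)T): (r − q) = ln(F/S)/T
ln(6764.64/7002.19) = ln(0.966075) = -0.034514
(r − q) = -0.034514 / (479/365) = -0.026300
r = ln(F/S)/T + q = -0.026300 + 0.0480 = 0.021700
r = 2.17%

2.17%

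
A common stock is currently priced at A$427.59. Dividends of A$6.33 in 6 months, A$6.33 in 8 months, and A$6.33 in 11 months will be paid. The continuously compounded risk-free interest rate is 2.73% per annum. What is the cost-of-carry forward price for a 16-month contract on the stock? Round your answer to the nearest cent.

PV(dividends) I = 6.33·e^(−0.0273·6/12) + 6.33·e^(−0.0273·8/12) + 6.33·e^(−0.0273·11/12)
I = 6.2442 + 6.2158 + 6.1736 = 18.6336
F = (S − I)·e^(rT) = (427.59 − 18.6336) · e^(0.0273·16/12)
= 408.9564 · e^0.036400 = 408.9564 × 1.037071 = A$424.12

A$424.12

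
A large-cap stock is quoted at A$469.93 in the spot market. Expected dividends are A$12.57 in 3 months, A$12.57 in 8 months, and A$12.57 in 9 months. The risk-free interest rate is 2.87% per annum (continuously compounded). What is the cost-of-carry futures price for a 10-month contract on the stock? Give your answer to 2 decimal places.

A$443.29

PV(dividends) I = 12.57·e^(−0.0287·3/12) + 12.57·e^(−0.0287·8/12) + 12.57·e^(−0.0287·9/12)
I = 12.4801 + 12.3318 + 12.3023 = 37.1142
F = (S − I)·e^(rT) = (469.93 − 37.1142) · e^(0.0287·10/12)
= 432.8158 · e^0.023917 = 432.8158 × 1.024205 = A$443.29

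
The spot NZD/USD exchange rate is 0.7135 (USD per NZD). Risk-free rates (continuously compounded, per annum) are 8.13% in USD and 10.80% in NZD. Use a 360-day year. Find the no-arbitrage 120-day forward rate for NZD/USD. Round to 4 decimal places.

0.7072

F = S·e^((r_USD − r_NZD)T) = 0.7135 · e^((0.0813 − 0.1080) × 120/360)
= 0.7135 · e^-0.008900 = 0.7135 × 0.991139
F = 0.7072 USD per NZD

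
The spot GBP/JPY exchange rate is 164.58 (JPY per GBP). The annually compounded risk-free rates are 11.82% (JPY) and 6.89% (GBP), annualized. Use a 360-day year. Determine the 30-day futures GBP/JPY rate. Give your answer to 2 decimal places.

165.20

By covered interest parity, F = S · (1+r_JPY)^T / (1+r_GBP)^T
= 164.58 × 1.009353 / 1.005568 = 164.58 × 1.003764
F = 165.20 JPY per GBP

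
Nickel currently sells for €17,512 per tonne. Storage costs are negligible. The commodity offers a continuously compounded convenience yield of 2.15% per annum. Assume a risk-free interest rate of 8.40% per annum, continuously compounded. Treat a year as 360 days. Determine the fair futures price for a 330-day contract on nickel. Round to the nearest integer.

Net carry = r + u − y = 0.0840 + 0.0000 − 0.0215 = 0.0625
F = S·e^((r+u−y)T) = 17512 · e^(0.0625 × 330/360) = 17512 · e^0.057292
= 17512 × 1.058965 = €18,545 per tonne

€18,545 per tonne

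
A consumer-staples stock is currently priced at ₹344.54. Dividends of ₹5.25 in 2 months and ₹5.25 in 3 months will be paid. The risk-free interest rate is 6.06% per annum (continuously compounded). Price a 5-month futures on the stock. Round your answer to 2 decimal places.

PV(dividends) I = 5.25·e^(−0.0606·2/12) + 5.25·e^(−0.0606·3/12)
I = 5.1972 + 5.1711 = 10.3683
F = (S − I)·e^(rT) = (344.54 − 10.3683) · e^(0.0606·5/12)
= 334.1717 · e^0.025250 = 334.1717 × 1.025571 = ₹342.72

₹342.72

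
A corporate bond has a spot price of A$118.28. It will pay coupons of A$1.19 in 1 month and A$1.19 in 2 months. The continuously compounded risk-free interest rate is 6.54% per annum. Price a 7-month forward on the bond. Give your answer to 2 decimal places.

PV(coupons) I = 1.19·e^(−0.0654·1/12) + 1.19·e^(−0.0654·2/12)
I = 1.1835 + 1.1771 = 2.3606
F = (S − I)·e^(rT) = (118.28 − 2.3606) · e^(0.0654·7/12)
= 115.9194 · e^0.038150 = 115.9194 × 1.038887 = A$120.43

A$120.43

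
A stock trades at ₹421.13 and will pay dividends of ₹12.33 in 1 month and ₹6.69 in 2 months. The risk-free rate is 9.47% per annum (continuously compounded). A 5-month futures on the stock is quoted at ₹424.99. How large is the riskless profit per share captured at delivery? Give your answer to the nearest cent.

₹6.49 per share

PV(dividends) I = 12.33·e^(−0.0947·1/12) + 6.69·e^(−0.0947·2/12) = 18.8183
Fair futures F* = (S − I)·e^(rT) = (421.13 − 18.8183)·e^0.039458 = 402.3117 × 1.040247 = 418.5035
Market ₹424.99 > fair 418.5035: forward overpriced → cash-and-carry (borrow at r, buy the stock and collect the dividends, short the forward).
Profit at T = |F_mkt − F*| = |424.99 − 418.5035| = ₹6.49 per share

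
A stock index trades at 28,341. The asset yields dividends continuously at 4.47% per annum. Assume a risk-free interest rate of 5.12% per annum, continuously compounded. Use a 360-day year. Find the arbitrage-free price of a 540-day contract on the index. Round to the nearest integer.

F = S·e^((r − q)T) = 28341 · e^((0.0512 − 0.0447) × 540/360)
= 28341 · e^0.009750 = 28341 × 1.009798
F = 28,619

28,619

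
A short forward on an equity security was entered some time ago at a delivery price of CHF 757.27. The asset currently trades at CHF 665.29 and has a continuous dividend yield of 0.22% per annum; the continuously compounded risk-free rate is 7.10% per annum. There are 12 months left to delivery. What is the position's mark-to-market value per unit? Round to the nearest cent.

Current fair forward for the remaining 12 months: F = S·e^((r − q)·T), (r − q) = 0.0710 − 0.0022 = 0.0688
F = 665.29 · e^(0.0688 × 12/12) = 665.29 × 1.071222 = 712.6733
Value of long forward = (F − K)·e^(−rT) = (712.6733 − 757.27) · e^(−0.0710·12/12)
= -44.5967 × 0.931462 = -41.54
Short position value = −(long value) = CHF 41.54

CHF 41.54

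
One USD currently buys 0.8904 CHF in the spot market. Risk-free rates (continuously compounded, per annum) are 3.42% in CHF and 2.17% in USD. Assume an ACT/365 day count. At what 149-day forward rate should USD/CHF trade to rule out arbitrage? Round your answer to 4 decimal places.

F = S·e^((r_CHF − r_USD)T) = 0.8904 · e^((0.0342 − 0.0217) × 149/365)
= 0.8904 · e^0.005103 = 0.8904 × 1.005116
F = 0.8950 CHF per USD

0.8950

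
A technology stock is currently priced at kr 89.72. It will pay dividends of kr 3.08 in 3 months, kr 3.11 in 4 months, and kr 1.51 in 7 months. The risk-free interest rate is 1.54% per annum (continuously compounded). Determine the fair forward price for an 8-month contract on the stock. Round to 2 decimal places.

kr 82.91

PV(dividends) I = 3.08·e^(−0.0154·3/12) + 3.11·e^(−0.0154·4/12) + 1.51·e^(−0.0154·7/12)
I = 3.0682 + 3.0941 + 1.4965 = 7.6588
F = (S − I)·e^(rT) = (89.72 − 7.6588) · e^(0.0154·8/12)
= 82.0612 · e^0.010267 = 82.0612 × 1.010320 = kr 82.91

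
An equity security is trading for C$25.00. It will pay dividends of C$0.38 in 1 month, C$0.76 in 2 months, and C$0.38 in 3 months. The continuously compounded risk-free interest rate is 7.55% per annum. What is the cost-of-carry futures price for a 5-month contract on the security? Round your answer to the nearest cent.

C$24.25

PV(dividends) I = 0.38·e^(−0.0755·1/12) + 0.76·e^(−0.0755·2/12) + 0.38·e^(−0.0755·3/12)
I = 0.3776 + 0.7505 + 0.3729 = 1.5010
F = (S − I)·e^(rT) = (25.00 − 1.5010) · e^(0.0755·5/12)
= 23.4990 · e^0.031458 = 23.4990 × 1.031958 = C$24.25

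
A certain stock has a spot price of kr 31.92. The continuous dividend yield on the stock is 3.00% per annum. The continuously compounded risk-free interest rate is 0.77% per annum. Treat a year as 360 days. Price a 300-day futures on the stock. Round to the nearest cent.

F = S·e^((r − q)T) = 31.92 · e^((0.0077 − 0.0300) × 300/360)
= 31.92 · e^-0.018583 = 31.92 × 0.981589
F = kr 31.33

kr 31.33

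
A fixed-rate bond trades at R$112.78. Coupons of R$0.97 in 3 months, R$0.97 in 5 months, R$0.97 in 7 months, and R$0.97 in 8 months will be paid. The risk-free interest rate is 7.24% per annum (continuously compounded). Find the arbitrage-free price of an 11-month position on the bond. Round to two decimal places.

R$116.51

PV(coupons) I = 0.97·e^(−0.0724·3/12) + 0.97·e^(−0.0724·5/12) + 0.97·e^(−0.0724·7/12) + 0.97·e^(−0.0724·8/12)
I = 0.9526 + 0.9412 + 0.9299 + 0.9243 = 3.7480
F = (S − I)·e^(rT) = (112.78 − 3.7480) · e^(0.0724·11/12)
= 109.0320 · e^0.066367 = 109.0320 × 1.068619 = R$116.51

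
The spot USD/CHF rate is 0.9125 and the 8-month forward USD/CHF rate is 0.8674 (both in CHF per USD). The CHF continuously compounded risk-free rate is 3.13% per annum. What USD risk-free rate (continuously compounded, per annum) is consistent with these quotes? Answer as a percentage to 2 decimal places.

10.73%

F = S·e^((r_CHF − r_USD)T) ⇒ r_USD = r_CHF − ln(F/S)/T
ln(0.8674/0.9125) = -0.050688; /(8/12) = -0.076032
r_USD = 0.0313 + 0.076032 = 0.107332
r_USD = 10.73%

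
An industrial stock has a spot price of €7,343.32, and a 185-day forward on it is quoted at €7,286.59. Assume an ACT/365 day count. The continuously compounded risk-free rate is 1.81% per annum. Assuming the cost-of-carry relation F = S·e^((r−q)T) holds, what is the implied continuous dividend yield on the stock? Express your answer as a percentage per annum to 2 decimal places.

3.34%

From F = S·e^((r−q)T): (r − q) = ln(F/S)/T
ln(7286.59/7343.32) = ln(0.992275) = -0.007755
(r − q) = -0.007755 / (185/365) = -0.015300
q = r − ln(F/S)/T = 0.0181 + 0.015300 = 0.033400
q = 3.34%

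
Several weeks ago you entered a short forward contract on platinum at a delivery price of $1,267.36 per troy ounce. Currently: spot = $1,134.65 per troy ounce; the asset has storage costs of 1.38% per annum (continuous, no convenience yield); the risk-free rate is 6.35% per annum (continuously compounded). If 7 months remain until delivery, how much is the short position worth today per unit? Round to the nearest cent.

$77.45 per troy ounce

Current fair forward for the remaining 7 months: F = S·e^((r + u)·T), (r + u) = 0.0635 + 0.0138 = 0.0773
F = 1134.65 · e^(0.0773 × 7/12) = 1134.65 × 1.04612375 = 1186.9843
Value of long forward = (F − K)·e^(−rT) = (1186.9843 − 1267.36) · e^(−0.0635·7/12)
= -80.3757 × 0.96363598 = -77.45
Short position value = −(long value) = $77.45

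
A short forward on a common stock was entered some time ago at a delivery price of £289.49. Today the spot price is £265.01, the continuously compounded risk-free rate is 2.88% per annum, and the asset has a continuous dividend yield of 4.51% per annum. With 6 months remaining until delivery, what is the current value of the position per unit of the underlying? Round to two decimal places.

£26.25

Current fair forward for the remaining 6 months: F = S·e^((r − q)·T), (r − q) = 0.0288 − 0.0451 = -0.0163
F = 265.01 · e^(-0.0163 × 6/12) = 265.01 × 0.991883 = 262.8589
Value of long forward = (F − K)·e^(−rT) = (262.8589 − 289.49) · e^(−0.0288·6/12)
= -26.6311 × 0.985703 = -26.25
Short position value = −(long value) = £26.25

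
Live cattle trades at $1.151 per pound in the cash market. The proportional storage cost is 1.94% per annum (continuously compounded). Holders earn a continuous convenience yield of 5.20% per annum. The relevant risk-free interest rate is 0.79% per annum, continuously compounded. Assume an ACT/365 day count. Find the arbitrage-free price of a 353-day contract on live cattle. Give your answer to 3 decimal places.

$1.124 per pound

Net carry = r + u − y = 0.0079 + 0.0194 − 0.0520 = -0.0247
F = S·e^((r+u−y)T) = 1.151 · e^(-0.0247 × 353/365) = 1.151 · e^-0.023888
= 1.151 × 0.976395 = $1.124 per pound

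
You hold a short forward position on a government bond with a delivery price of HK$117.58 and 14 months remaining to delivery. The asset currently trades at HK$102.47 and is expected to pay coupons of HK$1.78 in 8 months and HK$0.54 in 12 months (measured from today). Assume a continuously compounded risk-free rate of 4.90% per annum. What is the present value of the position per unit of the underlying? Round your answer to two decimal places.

HK$10.81

PV(remaining coupons) I = 1.78·e^(−0.0490·8/12) + 0.54·e^(−0.0490·12/12) = 2.2370
Current forward F = (S − I)·e^(rT) = (102.47 − 2.2370)·e^(0.0490·14/12) = 100.2330 × 1.058832 = 106.1299
Value (long) = (F − K)·e^(−rT) = (106.1299 − 117.58) × 0.944437 = -10.8139
Short position value = −(long value) = HK$10.81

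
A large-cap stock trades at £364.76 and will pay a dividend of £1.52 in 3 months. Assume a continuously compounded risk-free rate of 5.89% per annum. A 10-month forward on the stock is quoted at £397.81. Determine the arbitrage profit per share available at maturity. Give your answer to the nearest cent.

PV(dividends) I = 1.52·e^(−0.0589·3/12) = 1.4978
Fair forward F* = (S − I)·e^(rT) = (364.76 − 1.4978)·e^0.049083 = 363.2622 × 1.050308 = 381.5372
Market £397.81 > fair 381.5372: forward overpriced → cash-and-carry (borrow at r, buy the stock and collect the dividends, short the forward).
Profit at T = |F_mkt − F*| = |397.81 − 381.5372| = £16.27 per share

£16.27 per share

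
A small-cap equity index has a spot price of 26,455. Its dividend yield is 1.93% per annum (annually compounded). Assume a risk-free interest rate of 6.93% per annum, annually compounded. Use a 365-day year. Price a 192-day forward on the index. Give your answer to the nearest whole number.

F = S · (1+r)^T / (1+q)^T
= 26455 × 1.035875 / 1.010106 = 26455 × 1.025511
F = 27,130

27,130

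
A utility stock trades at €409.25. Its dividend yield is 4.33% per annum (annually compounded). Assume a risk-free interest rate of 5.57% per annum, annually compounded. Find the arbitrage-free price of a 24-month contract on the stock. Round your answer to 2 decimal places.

F = S · (1+r)^T / (1+q)^T
= 409.25 × 1.114502 / 1.088475 = 409.25 × 1.023911
F = €419.04

€419.04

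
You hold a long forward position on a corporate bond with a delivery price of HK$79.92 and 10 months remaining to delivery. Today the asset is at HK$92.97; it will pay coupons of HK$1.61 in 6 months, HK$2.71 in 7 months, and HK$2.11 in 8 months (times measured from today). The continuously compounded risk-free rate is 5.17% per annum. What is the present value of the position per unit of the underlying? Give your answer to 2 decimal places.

HK$10.18

PV(remaining coupons) I = 1.61·e^(−0.0517·6/12) + 2.71·e^(−0.0517·7/12) + 2.11·e^(−0.0517·8/12) = 6.2369
Current forward F = (S − I)·e^(rT) = (92.97 − 6.2369)·e^(0.0517·10/12) = 86.7331 × 1.044025 = 90.5515
Value (long) = (F − K)·e^(−rT) = (90.5515 − 79.92) × 0.957832 = 10.1832
Value = HK$10.18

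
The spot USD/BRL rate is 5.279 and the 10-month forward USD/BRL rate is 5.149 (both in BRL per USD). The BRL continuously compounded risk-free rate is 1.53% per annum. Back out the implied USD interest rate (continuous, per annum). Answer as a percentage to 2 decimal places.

4.52%

F = S·e^((r_BRL − r_USD)T) ⇒ r_USD = r_BRL − ln(F/S)/T
ln(5.149/5.279) = -0.024934; /(10/12) = -0.029921
r_USD = 0.0153 + 0.029921 = 0.045221
r_USD = 4.52%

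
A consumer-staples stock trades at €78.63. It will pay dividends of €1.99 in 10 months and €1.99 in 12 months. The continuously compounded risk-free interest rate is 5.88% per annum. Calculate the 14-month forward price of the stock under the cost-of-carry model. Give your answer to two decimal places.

€80.17

PV(dividends) I = 1.99·e^(−0.0588·10/12) + 1.99·e^(−0.0588·12/12)
I = 1.8948 + 1.8764 = 3.7712
F = (S − I)·e^(rT) = (78.63 − 3.7712) · e^(0.0588·14/12)
= 74.8588 · e^0.068600 = 74.8588 × 1.071008 = €80.17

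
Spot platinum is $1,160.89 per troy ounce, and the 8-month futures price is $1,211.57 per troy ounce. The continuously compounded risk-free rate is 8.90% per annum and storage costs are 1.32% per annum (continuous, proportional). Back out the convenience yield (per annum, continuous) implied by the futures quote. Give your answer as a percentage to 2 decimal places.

3.81%

F = S·e^((r+u−y)T) ⇒ (r+u−y) = ln(F/S)/T
ln(1211.57/1160.89) = 0.042730; /T ⇒ 0.064095
y = r + u − ln(F/S)/T = 0.0890 + 0.0132 − 0.064095 = 0.038105
y = 3.81%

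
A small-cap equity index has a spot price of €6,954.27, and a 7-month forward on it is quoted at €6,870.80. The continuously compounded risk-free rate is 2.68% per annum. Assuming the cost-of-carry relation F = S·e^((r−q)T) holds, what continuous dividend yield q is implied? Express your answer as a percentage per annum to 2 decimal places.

4.75%

From F = S·e^((r−q)T): (r − q) = ln(F/S)/T
ln(6870.80/6954.27) = ln(0.987997) = -0.012076
(r − q) = -0.012076 / (7/12) = -0.020702
q = r − ln(F/S)/T = 0.0268 + 0.020702 = 0.047502
q = 4.75%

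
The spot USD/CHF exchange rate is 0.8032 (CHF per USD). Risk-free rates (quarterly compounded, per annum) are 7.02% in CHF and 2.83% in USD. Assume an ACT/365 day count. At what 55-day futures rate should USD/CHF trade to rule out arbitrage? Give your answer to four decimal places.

0.8082

By covered interest parity, F = S · (1+r_CHF/4)^(4T) / (1+r_USD/4)^(4T)
= 0.8032 × 1.010542 / 1.004258 = 0.8032 × 1.006257
F = 0.8082 CHF per USD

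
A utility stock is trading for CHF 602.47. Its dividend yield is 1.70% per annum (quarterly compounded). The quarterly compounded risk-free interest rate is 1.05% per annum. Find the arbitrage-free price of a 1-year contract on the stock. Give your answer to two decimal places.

F = S · (1+r/4)^(4T) / (1+q/4)^(4T)
= 602.47 × 1.010541 / 1.017109 = 602.47 × 0.993542
F = CHF 598.58

CHF 598.58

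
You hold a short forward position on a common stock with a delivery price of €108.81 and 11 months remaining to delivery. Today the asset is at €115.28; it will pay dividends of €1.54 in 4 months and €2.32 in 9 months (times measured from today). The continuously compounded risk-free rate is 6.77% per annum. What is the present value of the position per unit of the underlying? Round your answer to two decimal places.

-€9.31

PV(remaining dividends) I = 1.54·e^(−0.0677·4/12) + 2.32·e^(−0.0677·9/12) = 3.7108
Current forward F = (S − I)·e^(rT) = (115.28 − 3.7108)·e^(0.0677·11/12) = 111.5692 × 1.064024 = 118.7123
Value (long) = (F − K)·e^(−rT) = (118.7123 − 108.81) × 0.939828 = 9.3065
Short position value = −(long value) = -€9.31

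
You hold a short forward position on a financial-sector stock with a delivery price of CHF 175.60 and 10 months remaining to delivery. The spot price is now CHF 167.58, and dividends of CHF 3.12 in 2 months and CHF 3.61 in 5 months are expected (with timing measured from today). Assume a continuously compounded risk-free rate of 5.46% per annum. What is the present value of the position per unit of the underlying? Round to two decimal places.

PV(remaining dividends) I = 3.12·e^(−0.0546·2/12) + 3.61·e^(−0.0546·5/12) = 6.6205
Current forward F = (S − I)·e^(rT) = (167.58 − 6.6205)·e^(0.0546·10/12) = 160.9595 × 1.046551 = 168.4523
Value (long) = (F − K)·e^(−rT) = (168.4523 − 175.60) × 0.955520 = -6.8298
Short position value = −(long value) = CHF 6.83

CHF 6.83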